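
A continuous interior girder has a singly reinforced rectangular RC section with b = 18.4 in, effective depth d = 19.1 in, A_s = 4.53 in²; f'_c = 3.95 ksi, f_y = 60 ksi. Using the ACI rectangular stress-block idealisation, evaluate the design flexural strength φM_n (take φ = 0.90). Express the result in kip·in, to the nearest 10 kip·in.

T = A_s f_y = 4.53 × 60 = 271.8 kips.
a = T/(0.85 f'_c b) = 271.8/(0.85 × 3.95 × 18.4) = 4.400 in.
M_n = T(d − a/2) = 271.8 × (19.1 − 2.2) = 4593.4 kip·in.
φM_n = 0.90 × 4593.4 = 4134.1 kip·in.

φM_n ≈ 4130 kip·in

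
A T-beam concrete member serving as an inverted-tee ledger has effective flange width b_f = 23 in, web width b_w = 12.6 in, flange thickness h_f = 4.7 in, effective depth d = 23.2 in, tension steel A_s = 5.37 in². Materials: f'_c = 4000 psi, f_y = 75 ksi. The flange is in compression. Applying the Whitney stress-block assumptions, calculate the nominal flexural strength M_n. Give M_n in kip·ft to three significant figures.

Tension: T = A_s f_y = 5.37 × 75 = 402.75 kips.
Try a within the flange: a = T/(0.85 f'_c b_f) = 402.75/(0.85 × 4 × 23) = 5.150 in.
a = 5.150 > h_f = 4.7 in: the block extends into the web. Split into flange-overhang and web parts.
C_f = 0.85 f'_c (b_f − b_w) h_f = 0.85 × 4 × (23 − 12.6) × 4.7 = 166.2 kips.
Remaining web compression depth: a_w = (T − C_f)/(0.85 f'_c b_w) = (402.75 − 166.2)/(0.85 × 4 × 12.6) = 5.522 in.
M_n = C_f(d − h_f/2) + (T − C_f)(d − a_w/2) = 166.2 × (23.2 − 2.35) + 236.55 × (23.2 − 2.761) = 3465.3 + 4834.8 = 8300.1 kip·in.
M_n = 8300.1/12 = 691.68 kip·ft.

M_n ≈ 692 kip·ft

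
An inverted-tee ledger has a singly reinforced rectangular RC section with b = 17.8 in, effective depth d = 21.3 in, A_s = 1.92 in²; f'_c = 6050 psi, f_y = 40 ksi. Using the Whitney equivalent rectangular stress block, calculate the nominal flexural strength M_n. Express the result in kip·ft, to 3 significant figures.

T = A_s f_y = 1.92 × 40 = 76.8 kips.
a = T/(0.85 f'_c b) = 76.8/(0.85 × 6.05 × 17.8) = 0.839 in.
M_n = T(d − a/2) = 76.8 × (21.3 − 0.4195) = 1603.6 kip·in = 1603.6/12 = 133.63 kip·ft.

M_n ≈ 134 kip·ft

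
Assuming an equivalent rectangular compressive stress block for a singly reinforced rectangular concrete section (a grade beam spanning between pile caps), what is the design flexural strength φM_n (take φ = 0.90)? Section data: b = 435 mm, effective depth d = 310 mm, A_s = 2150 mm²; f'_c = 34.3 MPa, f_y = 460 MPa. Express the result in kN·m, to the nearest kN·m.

T = A_s f_y = 2150 × 460 = 989000 N = 989 kN.
From C = T: a = T/(0.85 f'_c b) = 989000/(0.85 × 34.3 × 435) = 77.98 mm.
M_n = T(d − a/2) = 989 kN × (310 − 38.99) mm = 268.03 kN·m.
φM_n = 0.90 × 268.03 = 241.23 kN·m.

φM_n ≈ 241 kN·m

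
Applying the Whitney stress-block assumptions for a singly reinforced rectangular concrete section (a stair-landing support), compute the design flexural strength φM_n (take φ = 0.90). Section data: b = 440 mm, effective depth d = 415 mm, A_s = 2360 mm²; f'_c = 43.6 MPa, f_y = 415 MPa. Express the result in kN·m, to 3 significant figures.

T = A_s f_y = 2360 × 415 = 979400 N = 979.4 kN.
From C = T: a = T/(0.85 f'_c b) = 979400/(0.85 × 43.6 × 440) = 60.06 mm.
M_n = T(d − a/2) = 979.4 kN × (415 − 30.03) mm = 377.04 kN·m.
φM_n = 0.90 × 377.04 = 339.34 kN·m.

φM_n ≈ 339 kN·m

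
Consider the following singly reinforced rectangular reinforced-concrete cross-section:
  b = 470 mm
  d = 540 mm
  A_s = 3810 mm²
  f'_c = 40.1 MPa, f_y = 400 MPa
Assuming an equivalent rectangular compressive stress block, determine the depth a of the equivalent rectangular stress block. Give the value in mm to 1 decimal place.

a ≈ 95.1 mm

T = A_s f_y = 3810 × 400 = 1524000 N = 1524 kN.
Setting C = 0.85 f'_c a b equal to T: a = 1524000/(0.85 × 40.1 × 470) = 95.1 mm.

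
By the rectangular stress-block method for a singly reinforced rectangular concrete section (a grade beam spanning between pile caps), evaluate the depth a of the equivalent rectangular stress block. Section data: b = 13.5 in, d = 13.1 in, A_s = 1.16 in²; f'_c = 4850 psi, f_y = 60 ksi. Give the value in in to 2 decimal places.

a ≈ 1.25 in

T = A_s f_y = 1.16 × 60 = 69.6 kips.
a = T/(0.85 f'_c b) = 69.6/(0.85 × 4.85 × 13.5) = 1.25 in.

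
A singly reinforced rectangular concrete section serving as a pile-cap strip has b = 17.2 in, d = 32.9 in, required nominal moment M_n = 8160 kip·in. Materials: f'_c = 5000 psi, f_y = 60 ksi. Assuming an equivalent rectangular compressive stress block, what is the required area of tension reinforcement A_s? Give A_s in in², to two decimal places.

A_s ≈ 4.37 in²

From M_n = 0.85 f'_c a b (d − a/2):
a = d − √(d² − 2M_n/(0.85 f'_c b)) = 32.9 − √(32.9² − 2 × 8160/(0.85 × 5 × 17.2)) = 3.589 in.
A_s = 0.85 f'_c a b / f_y = 0.85 × 5 × 3.589 × 17.2 / 60 = 4.373 in².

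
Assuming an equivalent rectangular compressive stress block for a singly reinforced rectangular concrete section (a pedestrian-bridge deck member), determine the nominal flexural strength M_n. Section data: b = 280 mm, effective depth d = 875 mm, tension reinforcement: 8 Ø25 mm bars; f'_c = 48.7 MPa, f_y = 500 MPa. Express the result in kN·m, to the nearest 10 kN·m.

A_s = 8 × 491 = 3928 mm².
T = A_s f_y = 3928 × 500 = 1964000 N = 1964 kN.
From C = T: a = T/(0.85 f'_c b) = 1964000/(0.85 × 48.7 × 280) = 169.45 mm.
M_n = T(d − a/2) = 1964 kN × (875 − 84.725) mm = 1552.10 kN·m.

M_n ≈ 1550 kN·m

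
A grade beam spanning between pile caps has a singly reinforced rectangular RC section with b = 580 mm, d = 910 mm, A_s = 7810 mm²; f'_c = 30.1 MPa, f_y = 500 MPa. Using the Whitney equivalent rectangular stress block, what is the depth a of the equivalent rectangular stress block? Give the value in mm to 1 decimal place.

a ≈ 263.2 mm

T = A_s f_y = 7810 × 500 = 3905000 N = 3905 kN.
Setting C = 0.85 f'_c a b equal to T: a = 3905000/(0.85 × 30.1 × 580) = 263.2 mm.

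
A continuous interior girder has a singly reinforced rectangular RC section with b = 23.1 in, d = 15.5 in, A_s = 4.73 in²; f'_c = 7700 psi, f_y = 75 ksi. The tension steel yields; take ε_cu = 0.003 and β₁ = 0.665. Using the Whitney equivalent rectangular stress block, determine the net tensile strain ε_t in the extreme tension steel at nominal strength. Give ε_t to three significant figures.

a = A_s f_y/(0.85 f'_c b) = 2.346 in.
β₁ = 0.665, so c = a/β₁ = 2.346/0.665 = 3.528 in.
From the linear strain diagram with ε_cu = 0.003: ε_t = 0.003 (d − c)/c = 0.003 × (15.5 − 3.528)/3.528 = 0.0102.
Since ε_t ≥ 0.005, the section is tension-controlled.

ε_t ≈ 0.0102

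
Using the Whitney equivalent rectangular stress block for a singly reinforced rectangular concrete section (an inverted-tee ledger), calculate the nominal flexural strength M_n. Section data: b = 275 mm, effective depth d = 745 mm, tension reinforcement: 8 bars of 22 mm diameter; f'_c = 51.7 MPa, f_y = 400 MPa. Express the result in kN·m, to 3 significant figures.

M_n ≈ 845 kN·m

A_s = 8 × 380 = 3040 mm².
T = A_s f_y = 3040 × 400 = 1216000 N = 1216 kN.
From C = T: a = T/(0.85 f'_c b) = 1216000/(0.85 × 51.7 × 275) = 100.62 mm.
M_n = T(d − a/2) = 1216 kN × (745 − 50.31) mm = 844.74 kN·m.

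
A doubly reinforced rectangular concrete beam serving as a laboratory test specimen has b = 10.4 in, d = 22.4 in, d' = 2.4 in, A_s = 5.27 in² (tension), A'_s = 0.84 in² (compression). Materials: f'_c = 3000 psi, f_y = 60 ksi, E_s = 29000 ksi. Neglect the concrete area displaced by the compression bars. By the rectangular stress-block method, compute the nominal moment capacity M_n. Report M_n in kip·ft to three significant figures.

M_n ≈ 469 kip·ft

Assume both steels yield.
a = (A_s − A'_s) f_y/(0.85 f'_c b) = (5.27 − 0.84) × 60/(0.85 × 3 × 10.4) = 10.023 in.
c = a/β₁ = 10.023/0.85 = 11.792 in; ε'_s = 0.003(c − d')/c = 0.0024 ≥ ε_y = 0.0021, so the compression steel yields.
M_n = (A_s − A'_s) f_y (d − a/2) + A'_s f_y (d − d') = 265.8 × (22.4 − 5.0115) + 50.4 × (22.4 − 2.4) = 4621.9 + 1008.0 = 5629.9 kip·in = 5629.9/12 = 469.16 kip·ft.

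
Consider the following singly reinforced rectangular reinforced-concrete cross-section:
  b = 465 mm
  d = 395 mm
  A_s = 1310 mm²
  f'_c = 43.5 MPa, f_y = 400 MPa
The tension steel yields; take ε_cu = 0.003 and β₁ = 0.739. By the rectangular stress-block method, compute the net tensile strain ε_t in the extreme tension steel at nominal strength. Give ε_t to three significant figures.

ε_t ≈ 0.0257

a = A_s f_y/(0.85 f'_c b) = 30.48 mm.
β₁ = 0.739, so c = a/β₁ = 30.48/0.739 = 41.24 mm.
From the linear strain diagram with ε_cu = 0.003: ε_t = 0.003 (d − c)/c = 0.003 × (395 − 41.24)/41.24 = 0.0257.
Since ε_t ≥ 0.005, the section is tension-controlled.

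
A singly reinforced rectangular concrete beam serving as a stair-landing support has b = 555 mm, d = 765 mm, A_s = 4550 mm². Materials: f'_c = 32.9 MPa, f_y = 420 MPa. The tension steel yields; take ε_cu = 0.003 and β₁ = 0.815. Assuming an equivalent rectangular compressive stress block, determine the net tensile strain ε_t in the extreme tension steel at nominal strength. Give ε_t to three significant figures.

a = A_s f_y/(0.85 f'_c b) = 123.13 mm.
β₁ = 0.815, so c = a/β₁ = 123.13/0.815 = 151.08 mm.
From the linear strain diagram with ε_cu = 0.003: ε_t = 0.003 (d − c)/c = 0.003 × (765 − 151.08)/151.08 = 0.0122.
Since ε_t ≥ 0.005, the section is tension-controlled.

ε_t ≈ 0.0122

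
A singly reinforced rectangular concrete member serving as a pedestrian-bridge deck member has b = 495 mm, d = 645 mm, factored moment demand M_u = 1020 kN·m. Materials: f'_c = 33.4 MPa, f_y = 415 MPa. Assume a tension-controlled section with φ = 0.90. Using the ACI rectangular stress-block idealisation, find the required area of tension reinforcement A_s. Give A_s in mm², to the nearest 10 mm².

A_s ≈ 4750 mm²

M_n = M_u/φ = 1020/0.90 = 1133.33 kN·m.
With M_n = 0.85 f'_c a b (d − a/2), solve the quadratic for a:
a = d − √(d² − 2M_n/(0.85 f'_c b)) = 645 − √(645² − 2 × 1133.33×10⁶/(0.85 × 33.4 × 495)) = 140.29 mm.
A_s = 0.85 f'_c a b / f_y = 0.85 × 33.4 × 140.29 × 495 / 415 = 4750.6 mm².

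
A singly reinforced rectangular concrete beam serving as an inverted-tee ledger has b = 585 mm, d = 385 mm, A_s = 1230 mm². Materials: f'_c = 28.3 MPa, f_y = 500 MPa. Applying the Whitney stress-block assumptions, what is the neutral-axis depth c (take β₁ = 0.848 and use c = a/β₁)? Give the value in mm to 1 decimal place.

c ≈ 51.5 mm

T = A_s f_y = 1230 × 500 = 615000 N = 615 kN.
Setting C = 0.85 f'_c a b equal to T: a = 615000/(0.85 × 28.3 × 585) = 43.703 mm.
With β₁ = 0.848, c = a/β₁ = 43.703/0.848 = 51.5 mm.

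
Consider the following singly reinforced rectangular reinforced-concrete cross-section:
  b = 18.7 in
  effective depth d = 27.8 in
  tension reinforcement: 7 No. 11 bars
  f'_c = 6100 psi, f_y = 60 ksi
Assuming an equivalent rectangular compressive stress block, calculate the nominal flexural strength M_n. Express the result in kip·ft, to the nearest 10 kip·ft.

M_n ≈ 1330 kip·ft

A_s = 7 × 1.56 = 10.92 in².
T = A_s f_y = 10.92 × 60 = 655.2 kips.
a = T/(0.85 f'_c b) = 655.2/(0.85 × 6.1 × 18.7) = 6.757 in.
M_n = T(d − a/2) = 655.2 × (27.8 − 3.3785) = 16001.0 kip·in = 16001.0/12 = 1333.42 kip·ft.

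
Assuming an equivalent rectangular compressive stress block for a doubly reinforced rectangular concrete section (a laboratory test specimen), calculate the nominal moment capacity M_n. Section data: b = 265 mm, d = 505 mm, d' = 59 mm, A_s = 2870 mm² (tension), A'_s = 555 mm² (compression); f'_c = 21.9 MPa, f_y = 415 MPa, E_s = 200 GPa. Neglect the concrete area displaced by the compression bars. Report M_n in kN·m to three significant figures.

Assume both tension and compression steel yield.
Net tension couple steel: A_s − A'_s = 2315 mm².
a = (A_s − A'_s) f_y / (0.85 f'_c b) = 960725/(0.85 × 21.9 × 265) = 194.76 mm.
c = a/β₁ = 194.76/0.85 = 229.13 mm; ε'_s = 0.003(c − d')/c = 0.0022 ≥ f_y/E_s = 0.0021, so compression steel does yield.
M_n = (A_s − A'_s) f_y (d − a/2) + A'_s f_y (d − d') = [960725 × (505 − 97.38) + 230325 × (505 − 59)] × 10⁻⁶ = 391.61 + 102.72 = 494.33 kN·m.

M_n ≈ 494 kN·m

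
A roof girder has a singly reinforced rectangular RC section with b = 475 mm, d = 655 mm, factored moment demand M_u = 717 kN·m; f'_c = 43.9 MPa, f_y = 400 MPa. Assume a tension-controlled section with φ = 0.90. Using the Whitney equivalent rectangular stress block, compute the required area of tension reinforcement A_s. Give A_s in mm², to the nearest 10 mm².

M_n = M_u/φ = 717/0.90 = 796.667 kN·m.
With M_n = 0.85 f'_c a b (d − a/2), solve the quadratic for a:
a = d − √(d² − 2M_n/(0.85 f'_c b)) = 655 − √(655² − 2 × 796.667×10⁶/(0.85 × 43.9 × 475)) = 72.65 mm.
A_s = 0.85 f'_c a b / f_y = 0.85 × 43.9 × 72.65 × 475 / 400 = 3219.2 mm².

A_s ≈ 3220 mm²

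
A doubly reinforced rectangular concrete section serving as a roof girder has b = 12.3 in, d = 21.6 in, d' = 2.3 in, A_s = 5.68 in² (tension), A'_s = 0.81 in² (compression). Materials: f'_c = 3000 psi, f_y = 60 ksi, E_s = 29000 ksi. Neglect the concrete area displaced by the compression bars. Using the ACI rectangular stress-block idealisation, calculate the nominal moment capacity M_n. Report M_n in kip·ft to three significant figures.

Assume both steels yield.
a = (A_s − A'_s) f_y/(0.85 f'_c b) = (5.68 − 0.81) × 60/(0.85 × 3 × 12.3) = 9.316 in.
c = a/β₁ = 9.316/0.85 = 10.960 in; ε'_s = 0.003(c − d')/c = 0.0024 ≥ ε_y = 0.0021, so the compression steel yields.
M_n = (A_s − A'_s) f_y (d − a/2) + A'_s f_y (d − d') = 292.2 × (21.6 − 4.658) + 48.6 × (21.6 − 2.3) = 4950.5 + 938.0 = 5888.5 kip·in = 5888.5/12 = 490.71 kip·ft.

M_n ≈ 491 kip·ft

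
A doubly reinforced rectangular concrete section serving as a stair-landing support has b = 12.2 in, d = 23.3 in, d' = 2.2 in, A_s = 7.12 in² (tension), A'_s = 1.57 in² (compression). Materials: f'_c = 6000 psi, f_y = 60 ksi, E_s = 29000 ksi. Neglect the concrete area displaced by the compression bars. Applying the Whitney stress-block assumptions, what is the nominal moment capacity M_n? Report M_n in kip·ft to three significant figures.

M_n ≈ 738 kip·ft

Assume both steels yield.
a = (A_s − A'_s) f_y/(0.85 f'_c b) = (7.12 − 1.57) × 60/(0.85 × 6 × 12.2) = 5.352 in.
c = a/β₁ = 5.352/0.75 = 7.136 in; ε'_s = 0.003(c − d')/c = 0.0021 ≥ ε_y = 0.0021, so the compression steel yields.
M_n = (A_s − A'_s) f_y (d − a/2) + A'_s f_y (d − d') = 333 × (23.3 − 2.676) + 94.2 × (23.3 − 2.2) = 6867.8 + 1987.6 = 8855.4 kip·in = 8855.4/12 = 737.95 kip·ft.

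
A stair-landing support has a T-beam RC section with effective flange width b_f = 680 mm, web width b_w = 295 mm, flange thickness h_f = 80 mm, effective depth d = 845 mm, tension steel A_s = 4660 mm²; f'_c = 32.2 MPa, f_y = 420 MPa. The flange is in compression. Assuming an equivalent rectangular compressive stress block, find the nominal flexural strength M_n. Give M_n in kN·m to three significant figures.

Tension: T = A_s f_y = 4660 × 420 = 1957200 N.
Try a within the flange: a = T/(0.85 f'_c b_f) = 1957200/(0.85 × 32.2 × 680) = 105.16 mm.
a = 105.16 > h_f = 80 mm: the block extends into the web. Split into flange-overhang and web parts.
C_f = 0.85 f'_c (b_f − b_w) h_f = 0.85 × 32.2 × (680 − 295) × 80 = 842996 N.
Remaining web compression depth: a_w = (T − C_f)/(0.85 f'_c b_w) = (1957200 − 842996)/(0.85 × 32.2 × 295) = 138.00 mm.
M_n = C_f(d − h_f/2) + (T − C_f)(d − a_w/2) = 842996 × (845 − 40) + 1114204 × (845 − 69) = 678.61 + 864.62 = 1543.23 × 10⁶ N·mm.
M_n = 1543.23 kN·m.

M_n ≈ 1540 kN·m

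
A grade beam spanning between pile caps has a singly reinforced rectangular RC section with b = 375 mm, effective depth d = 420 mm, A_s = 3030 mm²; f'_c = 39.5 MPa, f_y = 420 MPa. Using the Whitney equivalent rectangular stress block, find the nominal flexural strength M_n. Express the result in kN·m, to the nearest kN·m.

M_n ≈ 470 kN·m

T = A_s f_y = 3030 × 420 = 1272600 N = 1272.6 kN.
From C = T: a = T/(0.85 f'_c b) = 1272600/(0.85 × 39.5 × 375) = 101.08 mm.
M_n = T(d − a/2) = 1272.6 kN × (420 − 50.54) mm = 470.17 kN·m.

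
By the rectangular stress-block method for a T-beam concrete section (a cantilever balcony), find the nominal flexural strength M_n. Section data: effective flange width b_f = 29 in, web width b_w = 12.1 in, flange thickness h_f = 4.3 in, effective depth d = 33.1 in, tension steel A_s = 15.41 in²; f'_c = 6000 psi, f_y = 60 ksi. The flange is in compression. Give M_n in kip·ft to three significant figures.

M_n ≈ 2280 kip·ft

Tension: T = A_s f_y = 15.41 × 60 = 924.6 kips.
Try a within the flange: a = T/(0.85 f'_c b_f) = 924.6/(0.85 × 6 × 29) = 6.252 in.
a = 6.252 > h_f = 4.3 in: the block extends into the web. Split into flange-overhang and web parts.
C_f = 0.85 f'_c (b_f − b_w) h_f = 0.85 × 6 × (29 − 12.1) × 4.3 = 370.6 kips.
Remaining web compression depth: a_w = (T − C_f)/(0.85 f'_c b_w) = (924.6 − 370.6)/(0.85 × 6 × 12.1) = 8.977 in.
M_n = C_f(d − h_f/2) + (T − C_f)(d − a_w/2) = 370.6 × (33.1 − 2.15) + 554 × (33.1 − 4.4885) = 11470.1 + 15850.8 = 27320.9 kip·in.
M_n = 27320.9/12 = 2276.74 kip·ft.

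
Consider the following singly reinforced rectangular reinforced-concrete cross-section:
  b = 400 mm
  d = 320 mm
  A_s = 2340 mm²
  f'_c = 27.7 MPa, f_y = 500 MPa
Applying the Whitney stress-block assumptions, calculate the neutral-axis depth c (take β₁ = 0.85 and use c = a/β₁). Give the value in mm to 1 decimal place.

T = A_s f_y = 2340 × 500 = 1170000 N = 1170 kN.
Setting C = 0.85 f'_c a b equal to T: a = 1170000/(0.85 × 27.7 × 400) = 124.230 mm.
With β₁ = 0.85, c = a/β₁ = 124.230/0.85 = 146.2 mm.

c ≈ 146.2 mm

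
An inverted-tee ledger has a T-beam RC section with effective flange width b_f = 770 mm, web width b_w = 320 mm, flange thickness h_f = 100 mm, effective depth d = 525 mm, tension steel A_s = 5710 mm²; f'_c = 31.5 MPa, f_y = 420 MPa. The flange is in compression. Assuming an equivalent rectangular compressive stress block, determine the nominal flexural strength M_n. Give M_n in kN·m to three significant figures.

M_n ≈ 1120 kN·m

Tension: T = A_s f_y = 5710 × 420 = 2398200 N.
Try a within the flange: a = T/(0.85 f'_c b_f) = 2398200/(0.85 × 31.5 × 770) = 116.32 mm.
a = 116.32 > h_f = 100 mm: the block extends into the web. Split into flange-overhang and web parts.
C_f = 0.85 f'_c (b_f − b_w) h_f = 0.85 × 31.5 × (770 − 320) × 100 = 1204875 N.
Remaining web compression depth: a_w = (T − C_f)/(0.85 f'_c b_w) = (2398200 − 1204875)/(0.85 × 31.5 × 320) = 139.28 mm.
M_n = C_f(d − h_f/2) + (T − C_f)(d − a_w/2) = 1204875 × (525 − 50) + 1193325 × (525 − 69.64) = 572.32 + 543.39 = 1115.71 × 10⁶ N·mm.
M_n = 1115.71 kN·m.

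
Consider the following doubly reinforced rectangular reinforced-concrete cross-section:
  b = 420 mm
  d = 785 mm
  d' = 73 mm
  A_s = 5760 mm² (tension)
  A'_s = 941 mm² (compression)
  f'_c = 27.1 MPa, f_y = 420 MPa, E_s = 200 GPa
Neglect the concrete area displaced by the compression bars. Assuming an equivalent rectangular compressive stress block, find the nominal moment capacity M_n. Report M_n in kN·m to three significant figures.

M_n ≈ 1660 kN·m

Assume both tension and compression steel yield.
Net tension couple steel: A_s − A'_s = 4819 mm².
a = (A_s − A'_s) f_y / (0.85 f'_c b) = 2023980/(0.85 × 27.1 × 420) = 209.20 mm.
c = a/β₁ = 209.20/0.85 = 246.12 mm; ε'_s = 0.003(c − d')/c = 0.0021 ≥ f_y/E_s = 0.0021, so compression steel does yield.
M_n = (A_s − A'_s) f_y (d − a/2) + A'_s f_y (d − d') = [2023980 × (785 − 104.6) + 395220 × (785 − 73)] × 10⁻⁶ = 1377.12 + 281.40 = 1658.52 kN·m.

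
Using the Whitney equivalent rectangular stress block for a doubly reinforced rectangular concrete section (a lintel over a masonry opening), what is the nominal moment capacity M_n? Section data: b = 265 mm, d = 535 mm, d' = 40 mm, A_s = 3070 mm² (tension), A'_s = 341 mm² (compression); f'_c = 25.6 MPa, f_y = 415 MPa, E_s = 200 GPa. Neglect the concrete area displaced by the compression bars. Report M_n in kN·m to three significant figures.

M_n ≈ 565 kN·m

Assume both tension and compression steel yield.
Net tension couple steel: A_s − A'_s = 2729 mm².
a = (A_s − A'_s) f_y / (0.85 f'_c b) = 1132535/(0.85 × 25.6 × 265) = 196.40 mm.
c = a/β₁ = 196.40/0.85 = 231.06 mm; ε'_s = 0.003(c − d')/c = 0.0025 ≥ f_y/E_s = 0.0021, so compression steel does yield.
M_n = (A_s − A'_s) f_y (d − a/2) + A'_s f_y (d − d') = [1132535 × (535 − 98.2) + 141515 × (535 − 40)] × 10⁻⁶ = 494.69 + 70.05 = 564.74 kN·m.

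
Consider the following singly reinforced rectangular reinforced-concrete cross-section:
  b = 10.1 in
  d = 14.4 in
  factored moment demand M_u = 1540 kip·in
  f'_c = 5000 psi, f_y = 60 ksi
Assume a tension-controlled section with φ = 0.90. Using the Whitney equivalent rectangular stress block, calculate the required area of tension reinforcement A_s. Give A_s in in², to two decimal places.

M_n = M_u/φ = 1540/0.90 = 1711.11 kip·in.
From M_n = 0.85 f'_c a b (d − a/2):
a = d − √(d² − 2M_n/(0.85 f'_c b)) = 14.4 − √(14.4² − 2 × 1711.11/(0.85 × 5 × 10.1)) = 3.102 in.
A_s = 0.85 f'_c a b / f_y = 0.85 × 5 × 3.102 × 10.1 / 60 = 2.219 in².

A_s ≈ 2.22 in²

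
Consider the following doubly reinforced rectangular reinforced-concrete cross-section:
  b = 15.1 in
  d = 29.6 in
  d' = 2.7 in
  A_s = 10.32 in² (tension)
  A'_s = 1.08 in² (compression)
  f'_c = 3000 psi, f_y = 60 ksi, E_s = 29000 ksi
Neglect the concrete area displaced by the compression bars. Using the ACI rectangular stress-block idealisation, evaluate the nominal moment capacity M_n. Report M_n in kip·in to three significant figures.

M_n ≈ 14200 kip·in

Assume both steels yield.
a = (A_s − A'_s) f_y/(0.85 f'_c b) = (10.32 − 1.08) × 60/(0.85 × 3 × 15.1) = 14.398 in.
c = a/β₁ = 14.398/0.85 = 16.939 in; ε'_s = 0.003(c − d')/c = 0.0025 ≥ ε_y = 0.0021, so the compression steel yields.
M_n = (A_s − A'_s) f_y (d − a/2) + A'_s f_y (d − d') = 554.4 × (29.6 − 7.199) + 64.8 × (29.6 − 2.7) = 12419.1 + 1743.1 = 14162.2 kip·in.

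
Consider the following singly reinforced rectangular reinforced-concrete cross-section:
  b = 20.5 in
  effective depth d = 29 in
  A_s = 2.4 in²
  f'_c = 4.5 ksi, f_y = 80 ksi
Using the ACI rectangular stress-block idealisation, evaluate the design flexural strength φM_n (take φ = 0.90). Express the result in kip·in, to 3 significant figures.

T = A_s f_y = 2.4 × 80 = 192 kips.
a = T/(0.85 f'_c b) = 192/(0.85 × 4.5 × 20.5) = 2.449 in.
M_n = T(d − a/2) = 192 × (29 − 1.2245) = 5332.9 kip·in.
φM_n = 0.90 × 5332.9 = 4799.6 kip·in.

φM_n ≈ 4800 kip·in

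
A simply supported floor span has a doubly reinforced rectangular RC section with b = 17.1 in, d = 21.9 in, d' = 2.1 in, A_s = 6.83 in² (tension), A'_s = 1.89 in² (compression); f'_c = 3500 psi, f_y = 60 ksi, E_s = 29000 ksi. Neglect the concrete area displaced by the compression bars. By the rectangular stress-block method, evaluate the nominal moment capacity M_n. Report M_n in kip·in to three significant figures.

Assume both steels yield.
a = (A_s − A'_s) f_y/(0.85 f'_c b) = (6.83 − 1.89) × 60/(0.85 × 3.5 × 17.1) = 5.826 in.
c = a/β₁ = 5.826/0.85 = 6.854 in; ε'_s = 0.003(c − d')/c = 0.0021 ≥ ε_y = 0.0021, so the compression steel yields.
M_n = (A_s − A'_s) f_y (d − a/2) + A'_s f_y (d − d') = 296.4 × (21.9 − 2.913) + 113.4 × (21.9 − 2.1) = 5627.7 + 2245.3 = 7873.0 kip·in.

M_n ≈ 7870 kip·in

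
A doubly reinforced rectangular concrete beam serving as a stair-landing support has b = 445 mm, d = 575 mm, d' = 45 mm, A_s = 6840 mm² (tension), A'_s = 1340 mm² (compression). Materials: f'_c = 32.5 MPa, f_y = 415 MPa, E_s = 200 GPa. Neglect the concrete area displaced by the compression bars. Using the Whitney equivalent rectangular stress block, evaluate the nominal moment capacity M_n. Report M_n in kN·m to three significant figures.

M_n ≈ 1400 kN·m

Assume both tension and compression steel yield.
Net tension couple steel: A_s − A'_s = 5500 mm².
a = (A_s − A'_s) f_y / (0.85 f'_c b) = 2282500/(0.85 × 32.5 × 445) = 185.67 mm.
c = a/β₁ = 185.67/0.818 = 226.98 mm; ε'_s = 0.003(c − d')/c = 0.0024 ≥ f_y/E_s = 0.0021, so compression steel does yield.
M_n = (A_s − A'_s) f_y (d − a/2) + A'_s f_y (d − d') = [2282500 × (575 − 92.835) + 556100 × (575 − 45)] × 10⁻⁶ = 1100.54 + 294.73 = 1395.27 kN·m.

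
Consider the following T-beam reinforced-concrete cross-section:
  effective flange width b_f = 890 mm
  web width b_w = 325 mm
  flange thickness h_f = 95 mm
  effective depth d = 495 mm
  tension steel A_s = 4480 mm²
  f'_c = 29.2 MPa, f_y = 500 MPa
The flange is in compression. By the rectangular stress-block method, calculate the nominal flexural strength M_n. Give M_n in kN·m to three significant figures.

M_n ≈ 994 kN·m

Tension: T = A_s f_y = 4480 × 500 = 2240000 N.
Try a within the flange: a = T/(0.85 f'_c b_f) = 2240000/(0.85 × 29.2 × 890) = 101.40 mm.
a = 101.40 > h_f = 95 mm: the block extends into the web. Split into flange-overhang and web parts.
C_f = 0.85 f'_c (b_f − b_w) h_f = 0.85 × 29.2 × (890 − 325) × 95 = 1332214 N.
Remaining web compression depth: a_w = (T − C_f)/(0.85 f'_c b_w) = (2240000 − 1332214)/(0.85 × 29.2 × 325) = 112.54 mm.
M_n = C_f(d − h_f/2) + (T − C_f)(d − a_w/2) = 1332214 × (495 − 47.5) + 907786 × (495 − 56.27) = 596.17 + 398.27 = 994.44 × 10⁶ N·mm.
M_n = 994.44 kN·m.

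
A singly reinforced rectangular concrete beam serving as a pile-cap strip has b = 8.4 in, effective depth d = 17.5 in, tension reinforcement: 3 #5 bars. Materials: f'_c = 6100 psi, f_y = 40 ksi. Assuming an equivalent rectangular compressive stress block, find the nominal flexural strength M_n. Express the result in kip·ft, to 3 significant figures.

A_s = 3 × 0.31 = 0.93 in².
T = A_s f_y = 0.93 × 40 = 37.2 kips.
a = T/(0.85 f'_c b) = 37.2/(0.85 × 6.1 × 8.4) = 0.854 in.
M_n = T(d − a/2) = 37.2 × (17.5 − 0.427) = 635.1 kip·in = 635.1/12 = 52.93 kip·ft.

M_n ≈ 52.9 kip·ft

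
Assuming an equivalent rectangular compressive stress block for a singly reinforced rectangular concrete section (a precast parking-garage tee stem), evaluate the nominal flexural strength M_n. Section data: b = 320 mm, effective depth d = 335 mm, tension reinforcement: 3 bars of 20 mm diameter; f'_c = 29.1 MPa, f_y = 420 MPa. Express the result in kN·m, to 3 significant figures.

A_s = 3 × 314 = 942 mm².
T = A_s f_y = 942 × 420 = 395640 N = 395.64 kN.
From C = T: a = T/(0.85 f'_c b) = 395640/(0.85 × 29.1 × 320) = 49.98 mm.
M_n = T(d − a/2) = 395.64 kN × (335 − 24.99) mm = 122.65 kN·m.

M_n ≈ 123 kN·m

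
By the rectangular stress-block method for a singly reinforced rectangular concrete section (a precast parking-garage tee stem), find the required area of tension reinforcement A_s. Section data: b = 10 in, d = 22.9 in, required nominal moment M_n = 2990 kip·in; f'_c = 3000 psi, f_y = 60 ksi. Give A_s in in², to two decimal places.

From M_n = 0.85 f'_c a b (d − a/2):
a = d − √(d² − 2M_n/(0.85 f'_c b)) = 22.9 − √(22.9² − 2 × 2990/(0.85 × 3 × 10)) = 5.874 in.
A_s = 0.85 f'_c a b / f_y = 0.85 × 3 × 5.874 × 10 / 60 = 2.496 in².

A_s ≈ 2.50 in²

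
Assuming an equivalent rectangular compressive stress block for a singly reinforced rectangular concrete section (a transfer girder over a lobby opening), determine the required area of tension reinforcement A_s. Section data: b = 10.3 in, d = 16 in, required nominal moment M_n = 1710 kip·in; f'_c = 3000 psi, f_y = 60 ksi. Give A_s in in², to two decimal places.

A_s ≈ 2.09 in²

From M_n = 0.85 f'_c a b (d − a/2):
a = d − √(d² − 2M_n/(0.85 f'_c b)) = 16 − √(16² − 2 × 1710/(0.85 × 3 × 10.3)) = 4.784 in.
A_s = 0.85 f'_c a b / f_y = 0.85 × 3 × 4.784 × 10.3 / 60 = 2.094 in².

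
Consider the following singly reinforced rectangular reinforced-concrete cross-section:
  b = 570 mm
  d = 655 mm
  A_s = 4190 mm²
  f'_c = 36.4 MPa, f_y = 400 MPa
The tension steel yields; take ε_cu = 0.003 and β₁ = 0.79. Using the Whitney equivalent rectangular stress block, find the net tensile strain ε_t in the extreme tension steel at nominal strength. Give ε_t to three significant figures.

ε_t ≈ 0.0133

a = A_s f_y/(0.85 f'_c b) = 95.03 mm.
β₁ = 0.79, so c = a/β₁ = 95.03/0.79 = 120.29 mm.
From the linear strain diagram with ε_cu = 0.003: ε_t = 0.003 (d − c)/c = 0.003 × (655 − 120.29)/120.29 = 0.0133.
Since ε_t ≥ 0.005, the section is tension-controlled.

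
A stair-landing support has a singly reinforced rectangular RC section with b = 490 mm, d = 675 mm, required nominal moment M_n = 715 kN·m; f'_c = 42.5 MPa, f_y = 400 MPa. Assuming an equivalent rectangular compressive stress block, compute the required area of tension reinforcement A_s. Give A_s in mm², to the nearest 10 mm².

A_s ≈ 2780 mm²

With M_n = 0.85 f'_c a b (d − a/2), solve the quadratic for a:
a = d − √(d² − 2M_n/(0.85 f'_c b)) = 675 − √(675² − 2 × 715×10⁶/(0.85 × 42.5 × 490)) = 62.76 mm.
A_s = 0.85 f'_c a b / f_y = 0.85 × 42.5 × 62.76 × 490 / 400 = 2777.3 mm².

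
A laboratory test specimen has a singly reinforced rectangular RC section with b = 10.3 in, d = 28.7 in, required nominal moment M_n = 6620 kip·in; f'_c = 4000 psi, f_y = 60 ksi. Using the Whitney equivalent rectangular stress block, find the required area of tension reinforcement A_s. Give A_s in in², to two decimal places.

From M_n = 0.85 f'_c a b (d − a/2):
a = d − √(d² − 2M_n/(0.85 f'_c b)) = 28.7 − √(28.7² − 2 × 6620/(0.85 × 4 × 10.3)) = 7.590 in.
A_s = 0.85 f'_c a b / f_y = 0.85 × 4 × 7.590 × 10.3 / 60 = 4.430 in².

A_s ≈ 4.43 in²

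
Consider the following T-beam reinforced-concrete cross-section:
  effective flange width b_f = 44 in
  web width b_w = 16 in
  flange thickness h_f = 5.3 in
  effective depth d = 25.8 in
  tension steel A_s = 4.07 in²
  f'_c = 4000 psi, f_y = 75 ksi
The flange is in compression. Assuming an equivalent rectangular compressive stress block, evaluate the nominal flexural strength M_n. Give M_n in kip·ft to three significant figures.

M_n ≈ 630 kip·ft

Tension: T = A_s f_y = 4.07 × 75 = 305.25 kips.
Try a within the flange: a = T/(0.85 f'_c b_f) = 305.25/(0.85 × 4 × 44) = 2.040 in.
Since a = 2.040 ≤ h_f = 5.3 in, the stress block lies entirely in the flange; analyse as a rectangular beam of width b_f.
M_n = T(d − a/2) = 305.25 × (25.8 − 1.02) = 7564.1 kip·in.
M_n = 7564.1/12 = 630.34 kip·ft.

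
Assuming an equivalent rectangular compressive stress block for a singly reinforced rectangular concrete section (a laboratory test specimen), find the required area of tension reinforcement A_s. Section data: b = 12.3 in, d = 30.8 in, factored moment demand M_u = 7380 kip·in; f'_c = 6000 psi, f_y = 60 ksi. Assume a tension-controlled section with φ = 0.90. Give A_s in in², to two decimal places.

A_s ≈ 4.79 in²

M_n = M_u/φ = 7380/0.90 = 8200 kip·in.
From M_n = 0.85 f'_c a b (d − a/2):
a = d − √(d² − 2M_n/(0.85 f'_c b)) = 30.8 − √(30.8² − 2 × 8200/(0.85 × 6 × 12.3)) = 4.585 in.
A_s = 0.85 f'_c a b / f_y = 0.85 × 6 × 4.585 × 12.3 / 60 = 4.794 in².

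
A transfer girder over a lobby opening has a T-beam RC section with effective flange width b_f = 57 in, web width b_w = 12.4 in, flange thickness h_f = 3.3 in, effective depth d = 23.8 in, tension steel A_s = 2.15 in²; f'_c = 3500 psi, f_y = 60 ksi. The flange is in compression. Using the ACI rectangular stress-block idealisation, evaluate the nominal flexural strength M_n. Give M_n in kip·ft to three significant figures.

Tension: T = A_s f_y = 2.15 × 60 = 129 kips.
Try a within the flange: a = T/(0.85 f'_c b_f) = 129/(0.85 × 3.5 × 57) = 0.761 in.
Since a = 0.761 ≤ h_f = 3.3 in, the stress block lies entirely in the flange; analyse as a rectangular beam of width b_f.
M_n = T(d − a/2) = 129 × (23.8 − 0.3805) = 3021.1 kip·in.
M_n = 3021.1/12 = 251.76 kip·ft.

M_n ≈ 252 kip·ft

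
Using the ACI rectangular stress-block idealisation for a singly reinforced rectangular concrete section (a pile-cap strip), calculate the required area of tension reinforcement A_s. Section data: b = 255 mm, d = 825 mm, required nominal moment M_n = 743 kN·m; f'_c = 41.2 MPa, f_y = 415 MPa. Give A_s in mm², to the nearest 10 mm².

With M_n = 0.85 f'_c a b (d − a/2), solve the quadratic for a:
a = d − √(d² − 2M_n/(0.85 f'_c b)) = 825 − √(825² − 2 × 743×10⁶/(0.85 × 41.2 × 255)) = 107.91 mm.
A_s = 0.85 f'_c a b / f_y = 0.85 × 41.2 × 107.91 × 255 / 415 = 2322.0 mm².

A_s ≈ 2320 mm²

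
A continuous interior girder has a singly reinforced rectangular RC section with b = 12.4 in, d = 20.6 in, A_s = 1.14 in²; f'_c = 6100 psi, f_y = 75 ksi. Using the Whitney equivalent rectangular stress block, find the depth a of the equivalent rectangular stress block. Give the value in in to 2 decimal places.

a ≈ 1.33 in

T = A_s f_y = 1.14 × 75 = 85.5 kips.
a = T/(0.85 f'_c b) = 85.5/(0.85 × 6.1 × 12.4) = 1.33 in.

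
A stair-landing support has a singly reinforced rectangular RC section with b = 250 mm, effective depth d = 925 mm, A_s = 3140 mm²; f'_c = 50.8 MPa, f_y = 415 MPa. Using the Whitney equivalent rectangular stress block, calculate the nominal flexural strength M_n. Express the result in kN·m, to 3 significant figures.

T = A_s f_y = 3140 × 415 = 1303100 N = 1303.1 kN.
From C = T: a = T/(0.85 f'_c b) = 1303100/(0.85 × 50.8 × 250) = 120.71 mm.
M_n = T(d − a/2) = 1303.1 kN × (925 − 60.355) mm = 1126.72 kN·m.

M_n ≈ 1130 kN·m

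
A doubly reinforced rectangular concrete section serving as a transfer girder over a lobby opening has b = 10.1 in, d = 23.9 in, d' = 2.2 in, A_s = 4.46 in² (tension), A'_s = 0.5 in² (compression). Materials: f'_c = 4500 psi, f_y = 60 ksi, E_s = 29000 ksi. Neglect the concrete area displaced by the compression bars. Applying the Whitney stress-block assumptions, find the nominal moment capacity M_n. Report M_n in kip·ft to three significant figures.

M_n ≈ 467 kip·ft

Assume both steels yield.
a = (A_s − A'_s) f_y/(0.85 f'_c b) = (4.46 − 0.5) × 60/(0.85 × 4.5 × 10.1) = 6.150 in.
c = a/β₁ = 6.150/0.825 = 7.455 in; ε'_s = 0.003(c − d')/c = 0.0021 ≥ ε_y = 0.0021, so the compression steel yields.
M_n = (A_s − A'_s) f_y (d − a/2) + A'_s f_y (d − d') = 237.6 × (23.9 − 3.075) + 30 × (23.9 − 2.2) = 4948.0 + 651.0 = 5599.0 kip·in = 5599.0/12 = 466.58 kip·ft.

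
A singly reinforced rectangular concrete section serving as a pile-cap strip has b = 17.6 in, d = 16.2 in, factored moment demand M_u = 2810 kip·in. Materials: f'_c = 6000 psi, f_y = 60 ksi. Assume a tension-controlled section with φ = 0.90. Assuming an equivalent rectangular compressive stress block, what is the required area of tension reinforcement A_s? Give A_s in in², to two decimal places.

A_s ≈ 3.46 in²

M_n = M_u/φ = 2810/0.90 = 3122.22 kip·in.
From M_n = 0.85 f'_c a b (d − a/2):
a = d − √(d² − 2M_n/(0.85 f'_c b)) = 16.2 − √(16.2² − 2 × 3122.22/(0.85 × 6 × 17.6)) = 2.312 in.
A_s = 0.85 f'_c a b / f_y = 0.85 × 6 × 2.312 × 17.6 / 60 = 3.459 in².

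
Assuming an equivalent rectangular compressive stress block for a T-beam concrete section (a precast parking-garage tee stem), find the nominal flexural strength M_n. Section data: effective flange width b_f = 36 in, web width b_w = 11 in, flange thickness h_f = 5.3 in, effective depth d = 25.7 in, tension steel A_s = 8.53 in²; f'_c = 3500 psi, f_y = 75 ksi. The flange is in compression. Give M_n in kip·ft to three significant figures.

M_n ≈ 1210 kip·ft

Tension: T = A_s f_y = 8.53 × 75 = 639.75 kips.
Try a within the flange: a = T/(0.85 f'_c b_f) = 639.75/(0.85 × 3.5 × 36) = 5.973 in.
a = 5.973 > h_f = 5.3 in: the block extends into the web. Split into flange-overhang and web parts.
C_f = 0.85 f'_c (b_f − b_w) h_f = 0.85 × 3.5 × (36 − 11) × 5.3 = 394.2 kips.
Remaining web compression depth: a_w = (T − C_f)/(0.85 f'_c b_w) = (639.75 − 394.2)/(0.85 × 3.5 × 11) = 7.503 in.
M_n = C_f(d − h_f/2) + (T − C_f)(d − a_w/2) = 394.2 × (25.7 − 2.65) + 245.55 × (25.7 − 3.7515) = 9086.3 + 5389.5 = 14475.8 kip·in.
M_n = 14475.8/12 = 1206.32 kip·ft.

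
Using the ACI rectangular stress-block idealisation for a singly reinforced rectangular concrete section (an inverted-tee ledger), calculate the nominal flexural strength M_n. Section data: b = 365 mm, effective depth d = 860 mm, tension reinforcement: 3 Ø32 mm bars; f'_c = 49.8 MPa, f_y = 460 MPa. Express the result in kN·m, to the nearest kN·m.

A_s = 3 × 804 = 2412 mm².
T = A_s f_y = 2412 × 460 = 1109520 N = 1109.52 kN.
From C = T: a = T/(0.85 f'_c b) = 1109520/(0.85 × 49.8 × 365) = 71.81 mm.
M_n = T(d − a/2) = 1109.52 kN × (860 − 35.905) mm = 914.35 kN·m.

M_n ≈ 914 kN·m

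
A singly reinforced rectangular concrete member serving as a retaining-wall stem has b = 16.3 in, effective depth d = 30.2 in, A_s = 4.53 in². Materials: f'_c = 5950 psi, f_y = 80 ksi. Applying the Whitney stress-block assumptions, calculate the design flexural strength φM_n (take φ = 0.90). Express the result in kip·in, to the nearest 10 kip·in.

T = A_s f_y = 4.53 × 80 = 362.4 kips.
a = T/(0.85 f'_c b) = 362.4/(0.85 × 5.95 × 16.3) = 4.396 in.
M_n = T(d − a/2) = 362.4 × (30.2 − 2.198) = 10147.9 kip·in.
φM_n = 0.90 × 10147.9 = 9133.1 kip·in.

φM_n ≈ 9130 kip·in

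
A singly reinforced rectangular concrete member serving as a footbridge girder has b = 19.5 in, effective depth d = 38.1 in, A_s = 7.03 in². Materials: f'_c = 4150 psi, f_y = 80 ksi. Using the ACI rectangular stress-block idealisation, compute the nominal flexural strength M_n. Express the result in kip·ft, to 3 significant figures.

T = A_s f_y = 7.03 × 80 = 562.4 kips.
a = T/(0.85 f'_c b) = 562.4/(0.85 × 4.15 × 19.5) = 8.176 in.
M_n = T(d − a/2) = 562.4 × (38.1 − 4.088) = 19128.3 kip·in = 19128.3/12 = 1594.03 kip·ft.

M_n ≈ 1590 kip·ft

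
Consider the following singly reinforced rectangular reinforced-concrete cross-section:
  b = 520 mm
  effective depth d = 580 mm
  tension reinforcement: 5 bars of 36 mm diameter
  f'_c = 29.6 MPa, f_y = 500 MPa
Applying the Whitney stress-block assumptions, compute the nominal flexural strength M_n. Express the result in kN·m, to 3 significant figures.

A_s = 5 × 1018 = 5090 mm².
T = A_s f_y = 5090 × 500 = 2545000 N = 2545 kN.
From C = T: a = T/(0.85 f'_c b) = 2545000/(0.85 × 29.6 × 520) = 194.52 mm.
M_n = T(d − a/2) = 2545 kN × (580 − 97.26) mm = 1228.57 kN·m.

M_n ≈ 1230 kN·m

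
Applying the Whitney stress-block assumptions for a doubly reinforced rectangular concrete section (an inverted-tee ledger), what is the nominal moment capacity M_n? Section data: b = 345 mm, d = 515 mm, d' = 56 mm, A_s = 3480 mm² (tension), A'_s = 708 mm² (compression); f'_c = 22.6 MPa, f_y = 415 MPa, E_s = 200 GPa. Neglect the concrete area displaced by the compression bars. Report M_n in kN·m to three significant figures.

M_n ≈ 627 kN·m

Assume both tension and compression steel yield.
Net tension couple steel: A_s − A'_s = 2772 mm².
a = (A_s − A'_s) f_y / (0.85 f'_c b) = 1150380/(0.85 × 22.6 × 345) = 173.58 mm.
c = a/β₁ = 173.58/0.85 = 204.21 mm; ε'_s = 0.003(c − d')/c = 0.0022 ≥ f_y/E_s = 0.0021, so compression steel does yield.
M_n = (A_s − A'_s) f_y (d − a/2) + A'_s f_y (d − d') = [1150380 × (515 − 86.79) + 293820 × (515 − 56)] × 10⁻⁶ = 492.60 + 134.86 = 627.46 kN·m.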